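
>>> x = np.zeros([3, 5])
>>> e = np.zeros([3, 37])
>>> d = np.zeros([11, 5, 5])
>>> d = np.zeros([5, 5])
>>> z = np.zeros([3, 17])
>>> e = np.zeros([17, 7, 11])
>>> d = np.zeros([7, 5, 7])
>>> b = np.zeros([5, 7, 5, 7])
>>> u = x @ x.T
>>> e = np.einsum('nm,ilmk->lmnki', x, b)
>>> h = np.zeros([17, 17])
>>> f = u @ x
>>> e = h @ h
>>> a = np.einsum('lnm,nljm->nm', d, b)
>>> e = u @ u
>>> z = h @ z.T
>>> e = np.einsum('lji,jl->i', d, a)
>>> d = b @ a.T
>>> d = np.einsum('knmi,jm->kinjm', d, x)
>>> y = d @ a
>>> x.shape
(3, 5)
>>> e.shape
(7,)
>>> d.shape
(5, 5, 7, 3, 5)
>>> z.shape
(17, 3)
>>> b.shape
(5, 7, 5, 7)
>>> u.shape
(3, 3)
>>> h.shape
(17, 17)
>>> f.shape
(3, 5)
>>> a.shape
(5, 7)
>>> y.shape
(5, 5, 7, 3, 7)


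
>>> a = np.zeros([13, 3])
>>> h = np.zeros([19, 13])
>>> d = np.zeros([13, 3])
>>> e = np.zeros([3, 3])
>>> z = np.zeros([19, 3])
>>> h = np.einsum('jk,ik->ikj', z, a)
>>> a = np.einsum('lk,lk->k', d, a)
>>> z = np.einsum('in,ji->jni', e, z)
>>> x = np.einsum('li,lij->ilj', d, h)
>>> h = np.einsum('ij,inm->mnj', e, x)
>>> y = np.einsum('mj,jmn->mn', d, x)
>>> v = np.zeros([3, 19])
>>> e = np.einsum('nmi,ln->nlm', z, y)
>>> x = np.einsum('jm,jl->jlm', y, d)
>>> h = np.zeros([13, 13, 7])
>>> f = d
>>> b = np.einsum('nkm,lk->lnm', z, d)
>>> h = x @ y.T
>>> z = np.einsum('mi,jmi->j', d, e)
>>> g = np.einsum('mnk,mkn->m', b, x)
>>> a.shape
(3,)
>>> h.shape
(13, 3, 13)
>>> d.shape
(13, 3)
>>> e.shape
(19, 13, 3)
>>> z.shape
(19,)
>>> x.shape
(13, 3, 19)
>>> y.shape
(13, 19)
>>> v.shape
(3, 19)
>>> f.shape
(13, 3)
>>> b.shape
(13, 19, 3)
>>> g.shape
(13,)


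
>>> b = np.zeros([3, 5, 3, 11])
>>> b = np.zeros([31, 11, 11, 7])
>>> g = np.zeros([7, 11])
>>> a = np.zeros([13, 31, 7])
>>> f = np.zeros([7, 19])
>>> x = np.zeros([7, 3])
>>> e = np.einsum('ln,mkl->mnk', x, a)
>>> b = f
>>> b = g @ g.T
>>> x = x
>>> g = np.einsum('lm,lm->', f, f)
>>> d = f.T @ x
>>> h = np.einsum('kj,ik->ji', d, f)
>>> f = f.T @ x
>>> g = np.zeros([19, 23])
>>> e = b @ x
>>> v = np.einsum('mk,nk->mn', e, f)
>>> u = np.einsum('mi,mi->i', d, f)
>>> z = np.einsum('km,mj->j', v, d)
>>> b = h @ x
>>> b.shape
(3, 3)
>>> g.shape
(19, 23)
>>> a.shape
(13, 31, 7)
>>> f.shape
(19, 3)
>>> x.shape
(7, 3)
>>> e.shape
(7, 3)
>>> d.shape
(19, 3)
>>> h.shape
(3, 7)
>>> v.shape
(7, 19)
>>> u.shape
(3,)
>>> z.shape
(3,)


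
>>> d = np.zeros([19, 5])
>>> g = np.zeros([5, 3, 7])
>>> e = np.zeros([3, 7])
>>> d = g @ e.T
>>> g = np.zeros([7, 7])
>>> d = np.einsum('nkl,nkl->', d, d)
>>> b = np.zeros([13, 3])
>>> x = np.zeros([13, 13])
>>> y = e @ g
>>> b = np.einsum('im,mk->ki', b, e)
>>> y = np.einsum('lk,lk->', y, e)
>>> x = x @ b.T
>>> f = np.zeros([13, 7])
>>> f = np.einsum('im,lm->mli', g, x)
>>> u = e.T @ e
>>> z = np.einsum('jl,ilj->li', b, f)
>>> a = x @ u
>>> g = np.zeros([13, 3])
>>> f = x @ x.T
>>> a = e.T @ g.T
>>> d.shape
()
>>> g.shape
(13, 3)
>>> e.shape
(3, 7)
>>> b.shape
(7, 13)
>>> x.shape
(13, 7)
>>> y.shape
()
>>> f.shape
(13, 13)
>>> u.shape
(7, 7)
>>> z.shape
(13, 7)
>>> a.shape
(7, 13)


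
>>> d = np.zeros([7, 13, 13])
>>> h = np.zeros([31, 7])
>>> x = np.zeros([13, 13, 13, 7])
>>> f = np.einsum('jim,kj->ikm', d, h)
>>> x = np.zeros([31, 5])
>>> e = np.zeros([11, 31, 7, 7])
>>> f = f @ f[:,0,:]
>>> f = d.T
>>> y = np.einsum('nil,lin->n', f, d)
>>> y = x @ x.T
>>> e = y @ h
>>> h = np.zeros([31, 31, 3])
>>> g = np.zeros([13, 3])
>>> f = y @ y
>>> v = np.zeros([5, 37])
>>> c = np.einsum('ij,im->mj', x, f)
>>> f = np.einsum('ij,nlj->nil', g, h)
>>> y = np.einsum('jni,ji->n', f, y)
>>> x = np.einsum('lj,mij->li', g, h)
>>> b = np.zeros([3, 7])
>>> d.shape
(7, 13, 13)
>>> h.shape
(31, 31, 3)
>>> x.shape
(13, 31)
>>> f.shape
(31, 13, 31)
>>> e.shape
(31, 7)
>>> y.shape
(13,)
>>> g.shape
(13, 3)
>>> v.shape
(5, 37)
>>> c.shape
(31, 5)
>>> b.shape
(3, 7)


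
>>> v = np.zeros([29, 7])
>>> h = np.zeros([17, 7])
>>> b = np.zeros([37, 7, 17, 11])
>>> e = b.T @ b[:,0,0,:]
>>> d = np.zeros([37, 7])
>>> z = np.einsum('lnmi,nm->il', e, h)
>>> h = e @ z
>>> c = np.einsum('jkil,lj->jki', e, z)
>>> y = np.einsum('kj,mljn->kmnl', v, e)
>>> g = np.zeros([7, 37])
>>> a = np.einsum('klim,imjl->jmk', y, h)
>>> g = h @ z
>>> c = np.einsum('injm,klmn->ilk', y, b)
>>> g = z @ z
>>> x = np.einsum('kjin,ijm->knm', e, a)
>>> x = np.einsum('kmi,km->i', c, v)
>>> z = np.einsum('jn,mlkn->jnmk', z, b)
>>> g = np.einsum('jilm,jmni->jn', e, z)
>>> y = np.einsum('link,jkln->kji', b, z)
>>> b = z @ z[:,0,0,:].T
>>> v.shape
(29, 7)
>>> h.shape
(11, 17, 7, 11)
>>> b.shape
(11, 11, 37, 11)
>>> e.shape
(11, 17, 7, 11)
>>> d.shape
(37, 7)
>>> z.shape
(11, 11, 37, 17)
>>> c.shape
(29, 7, 37)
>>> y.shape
(11, 11, 7)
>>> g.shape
(11, 37)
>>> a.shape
(7, 17, 29)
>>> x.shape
(37,)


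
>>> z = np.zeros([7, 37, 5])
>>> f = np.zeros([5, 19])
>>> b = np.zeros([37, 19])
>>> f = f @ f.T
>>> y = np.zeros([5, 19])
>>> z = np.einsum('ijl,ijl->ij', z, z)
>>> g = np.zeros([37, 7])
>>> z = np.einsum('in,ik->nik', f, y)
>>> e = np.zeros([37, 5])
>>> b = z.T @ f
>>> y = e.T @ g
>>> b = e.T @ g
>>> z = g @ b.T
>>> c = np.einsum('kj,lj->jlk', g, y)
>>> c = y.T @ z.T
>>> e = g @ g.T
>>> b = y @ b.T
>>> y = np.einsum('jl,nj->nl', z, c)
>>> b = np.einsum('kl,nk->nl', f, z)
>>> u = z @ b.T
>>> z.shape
(37, 5)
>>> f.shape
(5, 5)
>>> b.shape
(37, 5)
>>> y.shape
(7, 5)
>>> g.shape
(37, 7)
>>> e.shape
(37, 37)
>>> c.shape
(7, 37)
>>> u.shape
(37, 37)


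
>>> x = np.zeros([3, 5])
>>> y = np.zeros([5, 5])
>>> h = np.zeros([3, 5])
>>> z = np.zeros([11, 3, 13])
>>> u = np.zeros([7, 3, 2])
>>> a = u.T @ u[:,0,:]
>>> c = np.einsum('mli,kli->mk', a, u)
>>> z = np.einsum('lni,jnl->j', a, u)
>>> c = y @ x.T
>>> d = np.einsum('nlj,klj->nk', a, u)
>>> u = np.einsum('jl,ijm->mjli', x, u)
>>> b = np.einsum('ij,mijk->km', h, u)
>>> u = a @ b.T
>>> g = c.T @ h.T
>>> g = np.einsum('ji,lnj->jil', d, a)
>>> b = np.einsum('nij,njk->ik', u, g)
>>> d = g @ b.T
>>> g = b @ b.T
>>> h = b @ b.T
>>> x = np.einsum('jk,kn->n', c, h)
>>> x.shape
(3,)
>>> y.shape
(5, 5)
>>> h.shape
(3, 3)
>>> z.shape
(7,)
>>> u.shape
(2, 3, 7)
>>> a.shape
(2, 3, 2)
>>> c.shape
(5, 3)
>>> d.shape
(2, 7, 3)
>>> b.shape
(3, 2)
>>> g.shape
(3, 3)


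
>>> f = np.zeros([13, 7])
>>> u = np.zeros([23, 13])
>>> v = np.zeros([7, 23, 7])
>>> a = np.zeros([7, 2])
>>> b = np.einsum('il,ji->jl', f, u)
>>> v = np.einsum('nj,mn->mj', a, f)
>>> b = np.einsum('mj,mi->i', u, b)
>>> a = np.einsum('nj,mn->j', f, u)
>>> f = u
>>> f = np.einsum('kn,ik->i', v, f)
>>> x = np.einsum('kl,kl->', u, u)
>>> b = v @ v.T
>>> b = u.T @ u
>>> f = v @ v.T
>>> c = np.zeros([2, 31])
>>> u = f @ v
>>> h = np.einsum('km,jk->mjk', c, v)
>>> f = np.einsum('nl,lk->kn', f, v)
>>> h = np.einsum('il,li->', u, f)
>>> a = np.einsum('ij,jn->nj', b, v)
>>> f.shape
(2, 13)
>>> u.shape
(13, 2)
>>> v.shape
(13, 2)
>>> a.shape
(2, 13)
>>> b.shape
(13, 13)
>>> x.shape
()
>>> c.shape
(2, 31)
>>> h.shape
()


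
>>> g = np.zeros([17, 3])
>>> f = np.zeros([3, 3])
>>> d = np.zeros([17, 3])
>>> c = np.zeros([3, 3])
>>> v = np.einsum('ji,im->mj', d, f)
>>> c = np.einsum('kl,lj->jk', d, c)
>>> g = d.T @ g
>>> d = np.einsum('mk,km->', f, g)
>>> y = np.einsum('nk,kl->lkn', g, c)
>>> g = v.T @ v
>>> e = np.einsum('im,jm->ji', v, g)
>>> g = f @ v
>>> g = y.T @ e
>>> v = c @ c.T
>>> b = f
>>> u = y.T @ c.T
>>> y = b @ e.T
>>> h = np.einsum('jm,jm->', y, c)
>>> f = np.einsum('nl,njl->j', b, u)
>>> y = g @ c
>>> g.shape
(3, 3, 3)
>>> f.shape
(3,)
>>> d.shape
()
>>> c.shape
(3, 17)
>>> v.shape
(3, 3)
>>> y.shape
(3, 3, 17)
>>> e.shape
(17, 3)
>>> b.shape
(3, 3)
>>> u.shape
(3, 3, 3)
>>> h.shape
()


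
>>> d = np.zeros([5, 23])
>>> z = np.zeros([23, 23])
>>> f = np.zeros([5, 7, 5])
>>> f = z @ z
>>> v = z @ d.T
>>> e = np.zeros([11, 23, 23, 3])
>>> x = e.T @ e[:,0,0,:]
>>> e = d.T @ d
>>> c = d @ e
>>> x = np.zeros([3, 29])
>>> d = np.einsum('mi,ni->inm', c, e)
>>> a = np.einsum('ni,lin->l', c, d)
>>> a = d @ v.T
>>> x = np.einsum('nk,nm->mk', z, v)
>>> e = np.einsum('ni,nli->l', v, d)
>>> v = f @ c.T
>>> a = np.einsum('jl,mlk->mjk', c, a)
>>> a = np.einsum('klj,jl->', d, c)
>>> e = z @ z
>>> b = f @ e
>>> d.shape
(23, 23, 5)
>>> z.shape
(23, 23)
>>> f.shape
(23, 23)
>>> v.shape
(23, 5)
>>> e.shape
(23, 23)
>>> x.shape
(5, 23)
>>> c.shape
(5, 23)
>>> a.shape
()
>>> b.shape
(23, 23)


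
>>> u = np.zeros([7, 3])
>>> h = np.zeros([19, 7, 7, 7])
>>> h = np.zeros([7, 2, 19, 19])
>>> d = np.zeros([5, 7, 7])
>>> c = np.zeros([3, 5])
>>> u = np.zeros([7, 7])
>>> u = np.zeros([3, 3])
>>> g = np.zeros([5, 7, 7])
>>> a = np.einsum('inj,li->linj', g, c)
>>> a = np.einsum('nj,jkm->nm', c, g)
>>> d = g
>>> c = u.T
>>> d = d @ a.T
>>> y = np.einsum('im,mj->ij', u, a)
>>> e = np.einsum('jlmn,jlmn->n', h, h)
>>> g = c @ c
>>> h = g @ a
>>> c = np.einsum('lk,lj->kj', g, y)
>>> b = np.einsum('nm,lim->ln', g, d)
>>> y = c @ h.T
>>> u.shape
(3, 3)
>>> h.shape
(3, 7)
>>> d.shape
(5, 7, 3)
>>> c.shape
(3, 7)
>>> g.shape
(3, 3)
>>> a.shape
(3, 7)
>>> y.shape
(3, 3)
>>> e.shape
(19,)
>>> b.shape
(5, 3)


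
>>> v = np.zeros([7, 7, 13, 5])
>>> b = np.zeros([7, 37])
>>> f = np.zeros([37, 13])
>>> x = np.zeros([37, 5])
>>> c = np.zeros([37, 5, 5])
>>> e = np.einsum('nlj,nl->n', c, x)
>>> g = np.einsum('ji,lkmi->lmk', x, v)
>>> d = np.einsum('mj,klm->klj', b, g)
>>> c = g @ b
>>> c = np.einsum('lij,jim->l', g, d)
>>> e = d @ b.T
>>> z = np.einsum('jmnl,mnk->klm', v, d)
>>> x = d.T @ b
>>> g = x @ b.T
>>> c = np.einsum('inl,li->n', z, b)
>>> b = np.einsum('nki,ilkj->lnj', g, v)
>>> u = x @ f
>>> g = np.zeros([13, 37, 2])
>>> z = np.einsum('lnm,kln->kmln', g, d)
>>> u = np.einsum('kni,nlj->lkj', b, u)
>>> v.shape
(7, 7, 13, 5)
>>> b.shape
(7, 37, 5)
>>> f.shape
(37, 13)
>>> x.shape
(37, 13, 37)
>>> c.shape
(5,)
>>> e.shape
(7, 13, 7)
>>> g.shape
(13, 37, 2)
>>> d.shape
(7, 13, 37)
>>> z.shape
(7, 2, 13, 37)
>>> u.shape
(13, 7, 13)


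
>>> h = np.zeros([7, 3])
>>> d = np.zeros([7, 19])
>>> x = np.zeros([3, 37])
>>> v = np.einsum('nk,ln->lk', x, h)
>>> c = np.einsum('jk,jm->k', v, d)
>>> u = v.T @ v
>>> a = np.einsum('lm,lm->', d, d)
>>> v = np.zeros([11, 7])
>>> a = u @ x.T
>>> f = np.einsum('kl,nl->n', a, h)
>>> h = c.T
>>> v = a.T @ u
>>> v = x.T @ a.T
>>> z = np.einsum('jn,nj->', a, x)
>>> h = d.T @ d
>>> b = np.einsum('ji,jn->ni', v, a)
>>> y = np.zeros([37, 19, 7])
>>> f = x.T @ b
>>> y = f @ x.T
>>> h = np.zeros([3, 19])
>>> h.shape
(3, 19)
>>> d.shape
(7, 19)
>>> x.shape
(3, 37)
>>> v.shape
(37, 37)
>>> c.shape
(37,)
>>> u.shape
(37, 37)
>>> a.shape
(37, 3)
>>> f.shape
(37, 37)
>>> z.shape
()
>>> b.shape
(3, 37)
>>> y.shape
(37, 3)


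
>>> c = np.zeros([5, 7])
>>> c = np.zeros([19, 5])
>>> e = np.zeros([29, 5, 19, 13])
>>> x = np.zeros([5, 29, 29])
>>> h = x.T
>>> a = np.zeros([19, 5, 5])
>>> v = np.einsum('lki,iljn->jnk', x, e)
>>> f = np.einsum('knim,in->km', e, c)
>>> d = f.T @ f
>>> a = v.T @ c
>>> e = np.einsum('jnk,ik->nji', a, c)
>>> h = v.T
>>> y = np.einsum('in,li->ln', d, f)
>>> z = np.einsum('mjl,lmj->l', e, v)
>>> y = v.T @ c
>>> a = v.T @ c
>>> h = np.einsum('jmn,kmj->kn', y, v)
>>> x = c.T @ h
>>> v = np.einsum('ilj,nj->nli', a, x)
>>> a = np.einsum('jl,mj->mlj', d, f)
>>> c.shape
(19, 5)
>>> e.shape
(13, 29, 19)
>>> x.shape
(5, 5)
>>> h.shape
(19, 5)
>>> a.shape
(29, 13, 13)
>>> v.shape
(5, 13, 29)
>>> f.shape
(29, 13)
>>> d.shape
(13, 13)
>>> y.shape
(29, 13, 5)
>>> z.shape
(19,)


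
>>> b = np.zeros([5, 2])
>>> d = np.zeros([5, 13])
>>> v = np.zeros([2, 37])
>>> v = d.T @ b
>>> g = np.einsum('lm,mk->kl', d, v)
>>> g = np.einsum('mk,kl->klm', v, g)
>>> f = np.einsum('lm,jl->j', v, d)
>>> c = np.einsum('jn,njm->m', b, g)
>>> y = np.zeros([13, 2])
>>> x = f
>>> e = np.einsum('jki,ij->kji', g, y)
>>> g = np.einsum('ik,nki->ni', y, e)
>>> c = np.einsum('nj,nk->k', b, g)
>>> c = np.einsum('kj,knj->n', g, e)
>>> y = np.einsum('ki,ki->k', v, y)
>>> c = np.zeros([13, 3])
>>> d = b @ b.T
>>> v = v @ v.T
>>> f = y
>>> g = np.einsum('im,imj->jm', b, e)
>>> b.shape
(5, 2)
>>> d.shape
(5, 5)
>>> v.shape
(13, 13)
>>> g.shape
(13, 2)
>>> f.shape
(13,)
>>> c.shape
(13, 3)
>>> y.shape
(13,)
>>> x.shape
(5,)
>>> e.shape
(5, 2, 13)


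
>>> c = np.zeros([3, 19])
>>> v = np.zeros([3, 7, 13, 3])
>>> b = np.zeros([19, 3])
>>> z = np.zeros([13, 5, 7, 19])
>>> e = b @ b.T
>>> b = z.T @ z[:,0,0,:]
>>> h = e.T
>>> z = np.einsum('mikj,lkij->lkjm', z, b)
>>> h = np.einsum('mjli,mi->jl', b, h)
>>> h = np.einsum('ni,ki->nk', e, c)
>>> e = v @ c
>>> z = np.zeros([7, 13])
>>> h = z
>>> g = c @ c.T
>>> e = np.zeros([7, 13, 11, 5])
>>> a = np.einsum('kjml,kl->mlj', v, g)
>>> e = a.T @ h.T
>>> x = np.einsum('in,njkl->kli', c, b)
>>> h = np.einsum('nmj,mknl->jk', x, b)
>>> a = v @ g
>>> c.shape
(3, 19)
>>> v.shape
(3, 7, 13, 3)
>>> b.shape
(19, 7, 5, 19)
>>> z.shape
(7, 13)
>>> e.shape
(7, 3, 7)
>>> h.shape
(3, 7)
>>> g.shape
(3, 3)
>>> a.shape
(3, 7, 13, 3)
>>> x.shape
(5, 19, 3)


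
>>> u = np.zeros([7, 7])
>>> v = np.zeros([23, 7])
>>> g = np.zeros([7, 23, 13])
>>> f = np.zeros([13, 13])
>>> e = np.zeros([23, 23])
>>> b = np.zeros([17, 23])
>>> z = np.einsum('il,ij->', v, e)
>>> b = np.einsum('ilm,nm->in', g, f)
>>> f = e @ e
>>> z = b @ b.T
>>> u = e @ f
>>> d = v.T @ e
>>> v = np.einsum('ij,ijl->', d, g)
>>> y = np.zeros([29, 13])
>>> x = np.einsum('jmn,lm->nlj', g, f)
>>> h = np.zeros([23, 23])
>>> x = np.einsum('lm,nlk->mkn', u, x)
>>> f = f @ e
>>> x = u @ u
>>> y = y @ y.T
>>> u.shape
(23, 23)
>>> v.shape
()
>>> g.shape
(7, 23, 13)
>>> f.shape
(23, 23)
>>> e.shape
(23, 23)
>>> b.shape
(7, 13)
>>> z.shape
(7, 7)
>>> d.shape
(7, 23)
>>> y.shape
(29, 29)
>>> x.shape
(23, 23)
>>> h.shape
(23, 23)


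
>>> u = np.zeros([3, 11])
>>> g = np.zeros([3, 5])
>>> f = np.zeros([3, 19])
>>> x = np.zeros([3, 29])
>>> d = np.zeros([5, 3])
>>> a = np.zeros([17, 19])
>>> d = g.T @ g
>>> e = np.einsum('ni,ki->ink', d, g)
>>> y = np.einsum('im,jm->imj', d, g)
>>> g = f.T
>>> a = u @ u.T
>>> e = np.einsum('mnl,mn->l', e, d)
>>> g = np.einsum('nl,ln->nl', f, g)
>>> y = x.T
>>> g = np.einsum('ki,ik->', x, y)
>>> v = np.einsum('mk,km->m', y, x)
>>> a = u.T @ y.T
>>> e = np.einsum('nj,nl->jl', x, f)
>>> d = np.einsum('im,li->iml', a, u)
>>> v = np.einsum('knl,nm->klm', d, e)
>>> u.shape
(3, 11)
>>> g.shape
()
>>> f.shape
(3, 19)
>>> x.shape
(3, 29)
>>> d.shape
(11, 29, 3)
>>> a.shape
(11, 29)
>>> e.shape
(29, 19)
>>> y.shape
(29, 3)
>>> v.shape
(11, 3, 19)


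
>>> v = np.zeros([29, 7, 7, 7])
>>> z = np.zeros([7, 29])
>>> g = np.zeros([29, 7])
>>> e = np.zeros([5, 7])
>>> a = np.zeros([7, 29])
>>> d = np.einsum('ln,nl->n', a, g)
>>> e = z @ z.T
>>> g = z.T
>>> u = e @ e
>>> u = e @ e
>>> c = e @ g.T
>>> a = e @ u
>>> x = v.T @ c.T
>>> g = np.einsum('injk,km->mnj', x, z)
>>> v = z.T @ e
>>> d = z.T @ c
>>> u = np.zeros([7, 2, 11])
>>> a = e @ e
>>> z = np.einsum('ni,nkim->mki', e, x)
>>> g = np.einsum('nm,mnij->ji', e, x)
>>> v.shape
(29, 7)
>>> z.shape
(7, 7, 7)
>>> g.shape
(7, 7)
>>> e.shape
(7, 7)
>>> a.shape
(7, 7)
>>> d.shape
(29, 29)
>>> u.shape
(7, 2, 11)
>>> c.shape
(7, 29)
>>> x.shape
(7, 7, 7, 7)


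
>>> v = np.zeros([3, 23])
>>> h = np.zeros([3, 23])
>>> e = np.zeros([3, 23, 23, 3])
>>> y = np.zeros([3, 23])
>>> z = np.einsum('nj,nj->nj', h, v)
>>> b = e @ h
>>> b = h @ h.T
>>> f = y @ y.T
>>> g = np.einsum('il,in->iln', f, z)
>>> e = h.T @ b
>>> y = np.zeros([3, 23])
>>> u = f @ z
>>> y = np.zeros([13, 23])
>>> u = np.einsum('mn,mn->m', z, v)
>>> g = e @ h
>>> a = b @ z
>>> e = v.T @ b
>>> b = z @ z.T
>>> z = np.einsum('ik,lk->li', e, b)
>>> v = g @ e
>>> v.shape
(23, 3)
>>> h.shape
(3, 23)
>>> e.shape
(23, 3)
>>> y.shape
(13, 23)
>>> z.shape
(3, 23)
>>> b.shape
(3, 3)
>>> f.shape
(3, 3)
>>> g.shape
(23, 23)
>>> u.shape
(3,)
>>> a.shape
(3, 23)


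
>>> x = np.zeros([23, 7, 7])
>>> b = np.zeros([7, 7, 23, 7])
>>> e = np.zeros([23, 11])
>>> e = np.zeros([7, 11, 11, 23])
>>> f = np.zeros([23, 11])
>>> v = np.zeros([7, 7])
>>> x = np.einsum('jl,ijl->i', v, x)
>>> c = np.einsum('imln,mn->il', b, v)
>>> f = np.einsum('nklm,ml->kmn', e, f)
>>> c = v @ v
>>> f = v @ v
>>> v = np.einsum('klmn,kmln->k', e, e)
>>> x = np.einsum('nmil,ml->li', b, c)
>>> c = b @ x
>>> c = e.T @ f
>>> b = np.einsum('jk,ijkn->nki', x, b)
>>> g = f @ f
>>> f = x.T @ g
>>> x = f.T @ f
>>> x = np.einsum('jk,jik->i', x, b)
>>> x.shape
(23,)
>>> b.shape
(7, 23, 7)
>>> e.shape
(7, 11, 11, 23)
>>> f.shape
(23, 7)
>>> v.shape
(7,)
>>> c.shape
(23, 11, 11, 7)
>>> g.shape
(7, 7)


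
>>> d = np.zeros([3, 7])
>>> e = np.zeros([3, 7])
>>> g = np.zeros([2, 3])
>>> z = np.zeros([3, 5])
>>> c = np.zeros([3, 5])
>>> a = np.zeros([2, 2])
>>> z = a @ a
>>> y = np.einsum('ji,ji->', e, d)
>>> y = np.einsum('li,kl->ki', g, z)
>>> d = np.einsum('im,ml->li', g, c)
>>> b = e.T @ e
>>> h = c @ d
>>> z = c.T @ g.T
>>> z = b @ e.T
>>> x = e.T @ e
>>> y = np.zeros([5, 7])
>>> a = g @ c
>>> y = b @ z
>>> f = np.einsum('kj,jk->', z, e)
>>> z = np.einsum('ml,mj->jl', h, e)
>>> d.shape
(5, 2)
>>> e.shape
(3, 7)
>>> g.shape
(2, 3)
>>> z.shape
(7, 2)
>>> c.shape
(3, 5)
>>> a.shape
(2, 5)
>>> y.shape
(7, 3)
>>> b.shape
(7, 7)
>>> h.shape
(3, 2)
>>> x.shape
(7, 7)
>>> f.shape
()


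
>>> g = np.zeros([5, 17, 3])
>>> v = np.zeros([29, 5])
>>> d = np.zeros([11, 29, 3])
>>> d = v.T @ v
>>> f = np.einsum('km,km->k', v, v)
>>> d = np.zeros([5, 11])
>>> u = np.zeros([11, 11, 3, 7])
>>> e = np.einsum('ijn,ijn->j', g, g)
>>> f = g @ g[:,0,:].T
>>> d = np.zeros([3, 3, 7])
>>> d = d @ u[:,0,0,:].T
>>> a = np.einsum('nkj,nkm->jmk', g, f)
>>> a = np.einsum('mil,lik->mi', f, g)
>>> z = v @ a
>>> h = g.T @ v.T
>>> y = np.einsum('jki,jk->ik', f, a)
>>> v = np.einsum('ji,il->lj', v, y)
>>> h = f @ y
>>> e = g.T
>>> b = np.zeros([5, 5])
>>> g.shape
(5, 17, 3)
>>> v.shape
(17, 29)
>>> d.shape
(3, 3, 11)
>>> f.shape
(5, 17, 5)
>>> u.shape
(11, 11, 3, 7)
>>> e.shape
(3, 17, 5)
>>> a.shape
(5, 17)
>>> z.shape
(29, 17)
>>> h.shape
(5, 17, 17)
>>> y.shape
(5, 17)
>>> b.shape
(5, 5)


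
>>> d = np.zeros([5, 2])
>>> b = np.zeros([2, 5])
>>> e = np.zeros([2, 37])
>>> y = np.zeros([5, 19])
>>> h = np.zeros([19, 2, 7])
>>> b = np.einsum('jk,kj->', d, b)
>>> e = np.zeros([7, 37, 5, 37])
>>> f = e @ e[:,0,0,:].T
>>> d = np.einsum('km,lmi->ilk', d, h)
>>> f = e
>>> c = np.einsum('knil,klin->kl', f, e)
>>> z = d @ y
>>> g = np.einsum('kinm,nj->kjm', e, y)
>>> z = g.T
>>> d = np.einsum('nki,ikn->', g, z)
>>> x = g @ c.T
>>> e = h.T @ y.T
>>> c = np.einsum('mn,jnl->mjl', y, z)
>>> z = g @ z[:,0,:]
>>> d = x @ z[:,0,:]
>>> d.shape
(7, 19, 7)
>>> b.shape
()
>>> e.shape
(7, 2, 5)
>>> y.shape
(5, 19)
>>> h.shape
(19, 2, 7)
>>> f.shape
(7, 37, 5, 37)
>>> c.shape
(5, 37, 7)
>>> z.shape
(7, 19, 7)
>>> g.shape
(7, 19, 37)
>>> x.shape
(7, 19, 7)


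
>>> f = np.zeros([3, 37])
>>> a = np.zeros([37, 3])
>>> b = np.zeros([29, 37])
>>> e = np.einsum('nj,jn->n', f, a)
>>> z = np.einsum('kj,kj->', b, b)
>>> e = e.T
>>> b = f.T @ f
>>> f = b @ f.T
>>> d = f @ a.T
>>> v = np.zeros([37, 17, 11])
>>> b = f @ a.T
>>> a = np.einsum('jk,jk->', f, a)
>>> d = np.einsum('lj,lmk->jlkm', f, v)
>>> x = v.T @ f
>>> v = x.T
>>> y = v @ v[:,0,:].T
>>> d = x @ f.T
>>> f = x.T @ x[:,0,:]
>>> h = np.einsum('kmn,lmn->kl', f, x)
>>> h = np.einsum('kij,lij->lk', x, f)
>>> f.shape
(3, 17, 3)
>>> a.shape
()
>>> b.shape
(37, 37)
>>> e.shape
(3,)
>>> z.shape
()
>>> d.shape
(11, 17, 37)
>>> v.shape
(3, 17, 11)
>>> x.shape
(11, 17, 3)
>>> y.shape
(3, 17, 3)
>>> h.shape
(3, 11)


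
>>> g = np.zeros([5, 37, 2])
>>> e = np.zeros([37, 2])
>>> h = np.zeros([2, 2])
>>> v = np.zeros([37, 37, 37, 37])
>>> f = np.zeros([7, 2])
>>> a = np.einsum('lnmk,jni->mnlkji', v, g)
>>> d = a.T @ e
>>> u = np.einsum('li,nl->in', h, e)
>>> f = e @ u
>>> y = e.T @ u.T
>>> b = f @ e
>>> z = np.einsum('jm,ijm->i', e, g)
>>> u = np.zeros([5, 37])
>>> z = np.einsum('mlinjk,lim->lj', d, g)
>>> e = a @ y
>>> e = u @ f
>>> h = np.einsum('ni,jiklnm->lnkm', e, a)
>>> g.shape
(5, 37, 2)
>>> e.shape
(5, 37)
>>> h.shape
(37, 5, 37, 2)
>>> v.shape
(37, 37, 37, 37)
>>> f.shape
(37, 37)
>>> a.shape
(37, 37, 37, 37, 5, 2)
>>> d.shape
(2, 5, 37, 37, 37, 2)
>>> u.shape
(5, 37)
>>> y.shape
(2, 2)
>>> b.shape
(37, 2)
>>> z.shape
(5, 37)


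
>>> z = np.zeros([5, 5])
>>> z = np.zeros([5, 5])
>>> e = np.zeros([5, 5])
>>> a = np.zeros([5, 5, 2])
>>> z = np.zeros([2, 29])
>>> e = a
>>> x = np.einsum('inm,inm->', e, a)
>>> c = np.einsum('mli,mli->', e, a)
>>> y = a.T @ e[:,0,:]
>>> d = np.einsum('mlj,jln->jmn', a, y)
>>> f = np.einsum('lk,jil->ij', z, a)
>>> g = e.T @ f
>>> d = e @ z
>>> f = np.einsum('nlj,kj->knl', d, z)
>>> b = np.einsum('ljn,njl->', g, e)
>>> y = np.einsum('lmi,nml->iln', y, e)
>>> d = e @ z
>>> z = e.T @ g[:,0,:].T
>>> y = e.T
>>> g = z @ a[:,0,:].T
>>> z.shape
(2, 5, 2)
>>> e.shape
(5, 5, 2)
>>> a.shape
(5, 5, 2)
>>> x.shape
()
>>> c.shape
()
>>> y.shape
(2, 5, 5)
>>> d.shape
(5, 5, 29)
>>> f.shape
(2, 5, 5)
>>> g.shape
(2, 5, 5)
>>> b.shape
()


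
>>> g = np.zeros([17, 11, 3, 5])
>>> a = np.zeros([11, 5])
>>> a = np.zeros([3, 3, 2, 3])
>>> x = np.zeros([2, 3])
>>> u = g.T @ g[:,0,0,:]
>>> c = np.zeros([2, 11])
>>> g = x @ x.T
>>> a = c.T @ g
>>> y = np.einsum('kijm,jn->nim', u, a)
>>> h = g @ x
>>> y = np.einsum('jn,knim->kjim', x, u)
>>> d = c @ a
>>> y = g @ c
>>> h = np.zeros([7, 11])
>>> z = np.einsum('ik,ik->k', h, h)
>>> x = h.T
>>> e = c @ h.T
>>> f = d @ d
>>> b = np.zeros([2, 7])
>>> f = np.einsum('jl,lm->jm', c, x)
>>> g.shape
(2, 2)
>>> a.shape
(11, 2)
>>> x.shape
(11, 7)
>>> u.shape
(5, 3, 11, 5)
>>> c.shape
(2, 11)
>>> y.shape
(2, 11)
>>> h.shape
(7, 11)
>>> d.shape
(2, 2)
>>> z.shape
(11,)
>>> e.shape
(2, 7)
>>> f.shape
(2, 7)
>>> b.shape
(2, 7)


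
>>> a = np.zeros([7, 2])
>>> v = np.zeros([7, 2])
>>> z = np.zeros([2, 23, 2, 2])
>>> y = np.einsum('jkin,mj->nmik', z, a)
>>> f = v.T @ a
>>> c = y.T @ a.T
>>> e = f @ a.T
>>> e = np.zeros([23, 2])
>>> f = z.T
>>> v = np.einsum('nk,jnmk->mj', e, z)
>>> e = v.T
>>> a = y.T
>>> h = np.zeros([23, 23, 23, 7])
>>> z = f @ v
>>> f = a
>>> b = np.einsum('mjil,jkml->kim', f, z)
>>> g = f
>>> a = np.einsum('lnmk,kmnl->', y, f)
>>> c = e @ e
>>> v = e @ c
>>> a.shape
()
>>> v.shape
(2, 2)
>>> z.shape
(2, 2, 23, 2)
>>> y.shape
(2, 7, 2, 23)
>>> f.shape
(23, 2, 7, 2)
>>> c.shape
(2, 2)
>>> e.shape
(2, 2)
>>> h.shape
(23, 23, 23, 7)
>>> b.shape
(2, 7, 23)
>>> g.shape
(23, 2, 7, 2)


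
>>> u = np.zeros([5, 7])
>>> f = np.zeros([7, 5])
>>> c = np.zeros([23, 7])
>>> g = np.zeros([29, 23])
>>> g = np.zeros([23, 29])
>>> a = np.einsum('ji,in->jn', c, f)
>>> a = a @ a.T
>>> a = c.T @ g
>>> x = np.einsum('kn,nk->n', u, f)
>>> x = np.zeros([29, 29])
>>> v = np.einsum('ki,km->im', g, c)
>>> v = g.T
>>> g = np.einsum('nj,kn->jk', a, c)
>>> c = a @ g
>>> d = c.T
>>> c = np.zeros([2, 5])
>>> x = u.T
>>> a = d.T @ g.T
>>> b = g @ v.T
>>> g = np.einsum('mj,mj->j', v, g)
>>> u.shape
(5, 7)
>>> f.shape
(7, 5)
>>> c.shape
(2, 5)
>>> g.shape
(23,)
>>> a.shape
(7, 29)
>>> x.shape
(7, 5)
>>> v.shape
(29, 23)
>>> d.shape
(23, 7)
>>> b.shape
(29, 29)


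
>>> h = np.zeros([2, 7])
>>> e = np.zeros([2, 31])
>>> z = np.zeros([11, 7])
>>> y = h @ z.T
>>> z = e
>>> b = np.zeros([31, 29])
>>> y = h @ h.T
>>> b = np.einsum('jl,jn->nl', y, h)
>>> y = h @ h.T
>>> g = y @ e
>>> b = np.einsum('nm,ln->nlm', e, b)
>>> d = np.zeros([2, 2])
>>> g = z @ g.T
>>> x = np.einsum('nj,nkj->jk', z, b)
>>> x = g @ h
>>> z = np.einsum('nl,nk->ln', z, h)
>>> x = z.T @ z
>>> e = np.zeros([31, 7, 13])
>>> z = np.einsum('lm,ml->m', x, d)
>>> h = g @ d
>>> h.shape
(2, 2)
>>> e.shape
(31, 7, 13)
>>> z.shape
(2,)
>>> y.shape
(2, 2)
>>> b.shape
(2, 7, 31)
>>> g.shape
(2, 2)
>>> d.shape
(2, 2)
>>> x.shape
(2, 2)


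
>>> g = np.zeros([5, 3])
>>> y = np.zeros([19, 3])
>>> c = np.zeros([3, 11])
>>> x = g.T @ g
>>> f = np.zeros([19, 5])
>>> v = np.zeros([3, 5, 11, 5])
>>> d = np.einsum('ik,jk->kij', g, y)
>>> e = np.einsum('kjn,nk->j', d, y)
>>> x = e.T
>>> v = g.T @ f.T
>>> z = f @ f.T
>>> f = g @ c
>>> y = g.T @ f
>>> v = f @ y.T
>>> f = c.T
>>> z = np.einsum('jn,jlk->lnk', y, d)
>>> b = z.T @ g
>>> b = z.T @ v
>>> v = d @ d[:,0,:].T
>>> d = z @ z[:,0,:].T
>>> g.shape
(5, 3)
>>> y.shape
(3, 11)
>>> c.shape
(3, 11)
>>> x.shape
(5,)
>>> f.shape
(11, 3)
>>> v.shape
(3, 5, 3)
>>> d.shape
(5, 11, 5)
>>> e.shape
(5,)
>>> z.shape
(5, 11, 19)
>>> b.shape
(19, 11, 3)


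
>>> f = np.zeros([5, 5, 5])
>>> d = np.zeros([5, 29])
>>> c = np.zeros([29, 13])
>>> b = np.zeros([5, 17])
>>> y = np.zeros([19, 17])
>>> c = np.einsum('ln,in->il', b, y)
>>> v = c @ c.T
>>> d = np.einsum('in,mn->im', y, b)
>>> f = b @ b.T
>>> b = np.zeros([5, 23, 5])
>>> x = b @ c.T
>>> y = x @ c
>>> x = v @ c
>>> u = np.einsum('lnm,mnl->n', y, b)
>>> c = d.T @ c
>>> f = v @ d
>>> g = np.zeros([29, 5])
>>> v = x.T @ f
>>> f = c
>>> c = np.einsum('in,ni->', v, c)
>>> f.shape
(5, 5)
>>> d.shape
(19, 5)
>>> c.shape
()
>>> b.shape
(5, 23, 5)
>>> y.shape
(5, 23, 5)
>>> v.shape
(5, 5)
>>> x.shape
(19, 5)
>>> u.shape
(23,)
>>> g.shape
(29, 5)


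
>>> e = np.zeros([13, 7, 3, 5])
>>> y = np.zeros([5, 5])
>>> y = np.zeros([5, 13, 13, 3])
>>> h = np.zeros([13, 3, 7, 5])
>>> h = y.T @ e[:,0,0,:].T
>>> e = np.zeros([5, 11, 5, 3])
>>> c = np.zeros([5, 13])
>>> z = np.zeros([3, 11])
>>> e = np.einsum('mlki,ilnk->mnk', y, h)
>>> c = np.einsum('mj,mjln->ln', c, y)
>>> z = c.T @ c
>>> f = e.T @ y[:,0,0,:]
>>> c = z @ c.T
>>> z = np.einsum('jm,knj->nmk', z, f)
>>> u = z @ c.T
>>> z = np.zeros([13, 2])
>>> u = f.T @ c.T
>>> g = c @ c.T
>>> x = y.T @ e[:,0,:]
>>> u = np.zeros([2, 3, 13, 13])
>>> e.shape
(5, 13, 13)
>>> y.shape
(5, 13, 13, 3)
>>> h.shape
(3, 13, 13, 13)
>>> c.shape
(3, 13)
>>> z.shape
(13, 2)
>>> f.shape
(13, 13, 3)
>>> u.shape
(2, 3, 13, 13)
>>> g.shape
(3, 3)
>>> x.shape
(3, 13, 13, 13)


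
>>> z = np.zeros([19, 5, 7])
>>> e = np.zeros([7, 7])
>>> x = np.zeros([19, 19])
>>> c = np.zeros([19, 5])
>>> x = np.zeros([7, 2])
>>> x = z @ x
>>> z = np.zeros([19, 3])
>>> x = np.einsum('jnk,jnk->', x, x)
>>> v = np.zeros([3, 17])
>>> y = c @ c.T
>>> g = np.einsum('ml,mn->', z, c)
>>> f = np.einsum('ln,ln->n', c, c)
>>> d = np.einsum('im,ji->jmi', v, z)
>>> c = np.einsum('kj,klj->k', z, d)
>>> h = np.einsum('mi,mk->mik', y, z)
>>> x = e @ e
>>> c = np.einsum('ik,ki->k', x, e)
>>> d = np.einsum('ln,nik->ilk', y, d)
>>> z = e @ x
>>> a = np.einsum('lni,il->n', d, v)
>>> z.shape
(7, 7)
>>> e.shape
(7, 7)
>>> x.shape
(7, 7)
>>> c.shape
(7,)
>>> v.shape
(3, 17)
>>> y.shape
(19, 19)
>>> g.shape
()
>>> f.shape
(5,)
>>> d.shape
(17, 19, 3)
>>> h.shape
(19, 19, 3)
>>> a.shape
(19,)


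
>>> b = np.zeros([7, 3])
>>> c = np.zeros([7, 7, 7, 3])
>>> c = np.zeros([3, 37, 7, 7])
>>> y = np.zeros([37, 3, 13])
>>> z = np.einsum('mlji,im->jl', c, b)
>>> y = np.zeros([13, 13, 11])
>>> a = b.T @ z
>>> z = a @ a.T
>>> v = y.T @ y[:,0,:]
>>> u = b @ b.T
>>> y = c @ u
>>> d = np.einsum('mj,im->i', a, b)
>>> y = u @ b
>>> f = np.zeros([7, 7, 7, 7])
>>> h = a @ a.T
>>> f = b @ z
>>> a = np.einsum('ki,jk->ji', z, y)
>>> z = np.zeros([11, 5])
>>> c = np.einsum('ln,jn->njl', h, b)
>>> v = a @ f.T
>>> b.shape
(7, 3)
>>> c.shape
(3, 7, 3)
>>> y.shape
(7, 3)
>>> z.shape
(11, 5)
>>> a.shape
(7, 3)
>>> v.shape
(7, 7)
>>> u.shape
(7, 7)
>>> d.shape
(7,)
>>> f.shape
(7, 3)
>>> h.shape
(3, 3)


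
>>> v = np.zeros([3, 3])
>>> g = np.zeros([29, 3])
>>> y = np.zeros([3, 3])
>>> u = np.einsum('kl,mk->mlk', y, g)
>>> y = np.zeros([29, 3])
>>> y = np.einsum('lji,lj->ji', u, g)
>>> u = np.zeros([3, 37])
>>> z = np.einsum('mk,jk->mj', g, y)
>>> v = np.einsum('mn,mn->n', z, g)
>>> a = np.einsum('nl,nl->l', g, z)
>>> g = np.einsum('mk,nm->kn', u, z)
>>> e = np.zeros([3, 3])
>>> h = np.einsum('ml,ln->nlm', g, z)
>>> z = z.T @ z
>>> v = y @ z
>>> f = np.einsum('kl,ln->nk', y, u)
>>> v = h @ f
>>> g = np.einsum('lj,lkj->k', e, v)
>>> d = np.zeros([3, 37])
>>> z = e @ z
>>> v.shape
(3, 29, 3)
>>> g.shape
(29,)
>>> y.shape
(3, 3)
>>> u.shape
(3, 37)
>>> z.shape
(3, 3)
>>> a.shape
(3,)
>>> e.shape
(3, 3)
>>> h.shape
(3, 29, 37)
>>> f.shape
(37, 3)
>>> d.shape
(3, 37)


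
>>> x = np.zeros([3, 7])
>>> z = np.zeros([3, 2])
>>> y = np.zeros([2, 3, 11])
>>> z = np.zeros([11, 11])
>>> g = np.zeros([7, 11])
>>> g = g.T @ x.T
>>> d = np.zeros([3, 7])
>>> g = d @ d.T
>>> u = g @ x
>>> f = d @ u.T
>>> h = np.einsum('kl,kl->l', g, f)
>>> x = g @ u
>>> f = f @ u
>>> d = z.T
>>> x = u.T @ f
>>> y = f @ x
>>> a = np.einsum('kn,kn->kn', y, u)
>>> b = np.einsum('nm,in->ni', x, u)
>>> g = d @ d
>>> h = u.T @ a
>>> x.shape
(7, 7)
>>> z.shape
(11, 11)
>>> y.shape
(3, 7)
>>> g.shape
(11, 11)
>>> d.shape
(11, 11)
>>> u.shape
(3, 7)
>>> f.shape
(3, 7)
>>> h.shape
(7, 7)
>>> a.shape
(3, 7)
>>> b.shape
(7, 3)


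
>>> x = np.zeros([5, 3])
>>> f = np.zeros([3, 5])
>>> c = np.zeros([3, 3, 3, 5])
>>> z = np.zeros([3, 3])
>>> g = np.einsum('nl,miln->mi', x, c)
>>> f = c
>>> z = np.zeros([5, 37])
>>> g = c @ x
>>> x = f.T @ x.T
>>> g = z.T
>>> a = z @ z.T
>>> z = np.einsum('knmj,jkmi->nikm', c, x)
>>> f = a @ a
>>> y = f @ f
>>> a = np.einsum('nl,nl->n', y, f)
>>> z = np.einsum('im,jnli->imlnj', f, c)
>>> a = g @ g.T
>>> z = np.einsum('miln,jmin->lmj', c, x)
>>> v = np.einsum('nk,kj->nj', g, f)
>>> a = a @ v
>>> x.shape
(5, 3, 3, 5)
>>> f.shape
(5, 5)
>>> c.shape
(3, 3, 3, 5)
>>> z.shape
(3, 3, 5)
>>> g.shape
(37, 5)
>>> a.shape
(37, 5)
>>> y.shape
(5, 5)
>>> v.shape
(37, 5)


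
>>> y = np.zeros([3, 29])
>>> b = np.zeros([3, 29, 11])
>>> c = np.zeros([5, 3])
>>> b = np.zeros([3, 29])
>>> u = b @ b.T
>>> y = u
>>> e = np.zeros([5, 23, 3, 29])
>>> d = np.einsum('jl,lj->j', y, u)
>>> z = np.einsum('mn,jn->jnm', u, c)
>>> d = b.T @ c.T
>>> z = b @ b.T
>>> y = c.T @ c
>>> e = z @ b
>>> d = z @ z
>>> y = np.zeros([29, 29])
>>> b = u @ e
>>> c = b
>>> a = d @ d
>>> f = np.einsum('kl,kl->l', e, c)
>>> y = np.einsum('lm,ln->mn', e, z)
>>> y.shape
(29, 3)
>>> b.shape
(3, 29)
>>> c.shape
(3, 29)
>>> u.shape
(3, 3)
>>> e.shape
(3, 29)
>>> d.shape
(3, 3)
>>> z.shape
(3, 3)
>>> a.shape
(3, 3)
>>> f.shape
(29,)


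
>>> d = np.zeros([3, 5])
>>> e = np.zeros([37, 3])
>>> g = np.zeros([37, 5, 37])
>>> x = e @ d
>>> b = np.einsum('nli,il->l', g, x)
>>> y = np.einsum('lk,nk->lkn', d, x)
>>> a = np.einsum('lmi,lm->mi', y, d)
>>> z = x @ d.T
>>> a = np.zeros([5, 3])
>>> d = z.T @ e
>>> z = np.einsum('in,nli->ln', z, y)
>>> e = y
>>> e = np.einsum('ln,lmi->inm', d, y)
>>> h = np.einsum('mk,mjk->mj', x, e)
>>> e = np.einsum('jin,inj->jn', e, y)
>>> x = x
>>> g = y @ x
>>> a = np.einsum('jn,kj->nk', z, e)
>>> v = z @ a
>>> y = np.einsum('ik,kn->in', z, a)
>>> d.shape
(3, 3)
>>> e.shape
(37, 5)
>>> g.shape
(3, 5, 5)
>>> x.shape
(37, 5)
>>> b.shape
(5,)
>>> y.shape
(5, 37)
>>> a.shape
(3, 37)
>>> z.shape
(5, 3)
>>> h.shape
(37, 3)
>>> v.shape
(5, 37)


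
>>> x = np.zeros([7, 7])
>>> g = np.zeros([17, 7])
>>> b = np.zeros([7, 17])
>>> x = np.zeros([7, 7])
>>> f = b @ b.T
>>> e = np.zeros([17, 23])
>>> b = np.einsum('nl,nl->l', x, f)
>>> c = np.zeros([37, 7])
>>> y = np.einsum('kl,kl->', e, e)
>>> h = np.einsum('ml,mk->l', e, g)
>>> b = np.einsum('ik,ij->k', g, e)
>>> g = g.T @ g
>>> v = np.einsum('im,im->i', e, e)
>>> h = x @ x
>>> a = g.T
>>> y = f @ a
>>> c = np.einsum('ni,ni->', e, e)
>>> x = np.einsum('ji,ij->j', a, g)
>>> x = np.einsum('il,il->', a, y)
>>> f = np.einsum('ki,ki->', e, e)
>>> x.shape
()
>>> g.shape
(7, 7)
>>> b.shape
(7,)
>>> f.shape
()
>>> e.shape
(17, 23)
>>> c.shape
()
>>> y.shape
(7, 7)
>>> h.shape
(7, 7)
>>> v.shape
(17,)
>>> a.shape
(7, 7)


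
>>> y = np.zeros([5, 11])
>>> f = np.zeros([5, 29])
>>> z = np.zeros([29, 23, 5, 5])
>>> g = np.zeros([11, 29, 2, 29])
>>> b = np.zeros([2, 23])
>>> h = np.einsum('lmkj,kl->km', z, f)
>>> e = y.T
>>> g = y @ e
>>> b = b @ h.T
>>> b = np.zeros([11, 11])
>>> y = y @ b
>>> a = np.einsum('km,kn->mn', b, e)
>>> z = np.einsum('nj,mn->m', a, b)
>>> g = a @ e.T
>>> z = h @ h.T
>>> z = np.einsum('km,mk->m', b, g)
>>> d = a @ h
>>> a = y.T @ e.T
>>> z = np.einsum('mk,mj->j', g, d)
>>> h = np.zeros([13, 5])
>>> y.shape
(5, 11)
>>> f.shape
(5, 29)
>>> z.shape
(23,)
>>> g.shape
(11, 11)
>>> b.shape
(11, 11)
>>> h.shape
(13, 5)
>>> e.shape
(11, 5)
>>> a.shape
(11, 11)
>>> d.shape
(11, 23)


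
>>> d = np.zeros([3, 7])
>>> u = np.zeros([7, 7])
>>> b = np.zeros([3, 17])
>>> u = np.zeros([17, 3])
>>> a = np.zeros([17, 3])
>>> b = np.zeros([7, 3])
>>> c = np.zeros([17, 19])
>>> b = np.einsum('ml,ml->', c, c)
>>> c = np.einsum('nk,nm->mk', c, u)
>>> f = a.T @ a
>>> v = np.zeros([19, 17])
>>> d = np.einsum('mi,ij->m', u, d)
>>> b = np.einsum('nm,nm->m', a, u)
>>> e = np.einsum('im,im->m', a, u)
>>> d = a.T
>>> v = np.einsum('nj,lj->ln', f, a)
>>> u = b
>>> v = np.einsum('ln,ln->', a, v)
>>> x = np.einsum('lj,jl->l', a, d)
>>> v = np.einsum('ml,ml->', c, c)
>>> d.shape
(3, 17)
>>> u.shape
(3,)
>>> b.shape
(3,)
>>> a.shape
(17, 3)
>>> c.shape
(3, 19)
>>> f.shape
(3, 3)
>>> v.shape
()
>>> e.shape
(3,)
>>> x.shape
(17,)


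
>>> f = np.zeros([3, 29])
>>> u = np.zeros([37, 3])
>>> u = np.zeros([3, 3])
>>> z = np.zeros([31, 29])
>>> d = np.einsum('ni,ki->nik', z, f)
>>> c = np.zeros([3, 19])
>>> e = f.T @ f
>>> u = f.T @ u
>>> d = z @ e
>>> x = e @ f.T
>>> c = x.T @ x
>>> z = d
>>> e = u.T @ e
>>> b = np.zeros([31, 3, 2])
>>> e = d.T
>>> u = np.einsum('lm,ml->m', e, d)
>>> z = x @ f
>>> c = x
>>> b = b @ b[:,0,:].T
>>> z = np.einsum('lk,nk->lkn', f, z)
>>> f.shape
(3, 29)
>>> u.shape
(31,)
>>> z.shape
(3, 29, 29)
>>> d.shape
(31, 29)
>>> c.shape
(29, 3)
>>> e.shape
(29, 31)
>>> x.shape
(29, 3)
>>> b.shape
(31, 3, 31)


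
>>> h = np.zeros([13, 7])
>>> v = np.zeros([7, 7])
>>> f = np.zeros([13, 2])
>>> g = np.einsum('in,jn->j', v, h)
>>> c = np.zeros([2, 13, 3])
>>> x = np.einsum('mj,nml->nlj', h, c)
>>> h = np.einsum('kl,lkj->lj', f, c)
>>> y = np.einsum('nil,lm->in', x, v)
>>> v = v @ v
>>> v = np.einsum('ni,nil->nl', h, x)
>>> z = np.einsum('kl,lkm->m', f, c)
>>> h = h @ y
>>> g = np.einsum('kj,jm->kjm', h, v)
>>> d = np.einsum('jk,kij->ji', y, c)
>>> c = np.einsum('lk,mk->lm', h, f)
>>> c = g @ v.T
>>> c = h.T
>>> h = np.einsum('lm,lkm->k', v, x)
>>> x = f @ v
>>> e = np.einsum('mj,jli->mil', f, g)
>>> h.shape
(3,)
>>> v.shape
(2, 7)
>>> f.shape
(13, 2)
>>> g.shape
(2, 2, 7)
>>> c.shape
(2, 2)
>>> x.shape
(13, 7)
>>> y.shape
(3, 2)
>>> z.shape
(3,)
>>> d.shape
(3, 13)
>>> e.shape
(13, 7, 2)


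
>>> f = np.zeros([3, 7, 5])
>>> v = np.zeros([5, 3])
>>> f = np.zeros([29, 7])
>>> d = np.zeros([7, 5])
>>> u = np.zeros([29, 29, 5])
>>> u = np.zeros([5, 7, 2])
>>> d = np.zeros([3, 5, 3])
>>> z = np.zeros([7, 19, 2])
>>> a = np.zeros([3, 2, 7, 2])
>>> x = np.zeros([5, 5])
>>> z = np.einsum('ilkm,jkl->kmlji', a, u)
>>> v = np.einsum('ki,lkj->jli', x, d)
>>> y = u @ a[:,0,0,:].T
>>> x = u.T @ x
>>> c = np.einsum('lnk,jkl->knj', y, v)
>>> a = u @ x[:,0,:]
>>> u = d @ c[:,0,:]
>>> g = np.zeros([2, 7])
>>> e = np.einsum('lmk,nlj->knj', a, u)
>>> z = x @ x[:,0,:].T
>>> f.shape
(29, 7)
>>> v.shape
(3, 3, 5)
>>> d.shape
(3, 5, 3)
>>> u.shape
(3, 5, 3)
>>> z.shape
(2, 7, 2)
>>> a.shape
(5, 7, 5)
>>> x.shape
(2, 7, 5)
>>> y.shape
(5, 7, 3)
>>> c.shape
(3, 7, 3)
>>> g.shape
(2, 7)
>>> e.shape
(5, 3, 3)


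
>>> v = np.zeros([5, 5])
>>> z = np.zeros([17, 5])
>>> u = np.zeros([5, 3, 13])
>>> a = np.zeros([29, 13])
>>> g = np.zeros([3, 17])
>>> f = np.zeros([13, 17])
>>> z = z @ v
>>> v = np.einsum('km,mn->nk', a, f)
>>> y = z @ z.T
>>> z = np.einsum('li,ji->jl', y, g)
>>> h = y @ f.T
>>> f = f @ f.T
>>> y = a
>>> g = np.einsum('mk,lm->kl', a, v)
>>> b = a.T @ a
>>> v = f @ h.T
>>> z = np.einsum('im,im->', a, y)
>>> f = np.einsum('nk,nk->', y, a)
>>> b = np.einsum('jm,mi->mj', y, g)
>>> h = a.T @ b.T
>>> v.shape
(13, 17)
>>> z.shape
()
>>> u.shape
(5, 3, 13)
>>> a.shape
(29, 13)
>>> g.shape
(13, 17)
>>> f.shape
()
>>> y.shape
(29, 13)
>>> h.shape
(13, 13)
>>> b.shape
(13, 29)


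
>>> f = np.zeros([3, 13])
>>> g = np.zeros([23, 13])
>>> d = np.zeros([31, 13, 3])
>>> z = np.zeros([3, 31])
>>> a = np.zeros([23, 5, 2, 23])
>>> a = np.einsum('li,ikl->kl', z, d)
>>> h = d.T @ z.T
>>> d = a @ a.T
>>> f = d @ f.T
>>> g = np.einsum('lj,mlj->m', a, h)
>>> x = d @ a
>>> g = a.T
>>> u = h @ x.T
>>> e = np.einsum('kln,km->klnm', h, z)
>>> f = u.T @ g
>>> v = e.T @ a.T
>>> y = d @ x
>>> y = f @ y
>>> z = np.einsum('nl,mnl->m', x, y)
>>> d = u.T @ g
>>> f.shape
(13, 13, 13)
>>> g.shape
(3, 13)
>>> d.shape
(13, 13, 13)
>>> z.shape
(13,)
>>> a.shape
(13, 3)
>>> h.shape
(3, 13, 3)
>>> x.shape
(13, 3)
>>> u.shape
(3, 13, 13)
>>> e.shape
(3, 13, 3, 31)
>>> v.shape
(31, 3, 13, 13)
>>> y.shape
(13, 13, 3)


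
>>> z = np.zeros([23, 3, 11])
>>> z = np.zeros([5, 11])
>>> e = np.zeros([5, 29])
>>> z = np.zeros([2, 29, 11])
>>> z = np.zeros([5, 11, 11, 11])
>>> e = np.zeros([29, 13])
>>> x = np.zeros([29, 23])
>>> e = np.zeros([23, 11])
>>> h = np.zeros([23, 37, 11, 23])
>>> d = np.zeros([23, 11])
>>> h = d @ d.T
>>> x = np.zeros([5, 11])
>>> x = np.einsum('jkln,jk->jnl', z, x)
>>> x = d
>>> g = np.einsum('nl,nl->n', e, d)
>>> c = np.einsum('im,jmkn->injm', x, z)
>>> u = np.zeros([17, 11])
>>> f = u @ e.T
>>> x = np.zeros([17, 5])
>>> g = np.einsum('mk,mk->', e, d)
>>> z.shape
(5, 11, 11, 11)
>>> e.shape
(23, 11)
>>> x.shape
(17, 5)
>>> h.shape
(23, 23)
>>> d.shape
(23, 11)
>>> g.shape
()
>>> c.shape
(23, 11, 5, 11)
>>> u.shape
(17, 11)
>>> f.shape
(17, 23)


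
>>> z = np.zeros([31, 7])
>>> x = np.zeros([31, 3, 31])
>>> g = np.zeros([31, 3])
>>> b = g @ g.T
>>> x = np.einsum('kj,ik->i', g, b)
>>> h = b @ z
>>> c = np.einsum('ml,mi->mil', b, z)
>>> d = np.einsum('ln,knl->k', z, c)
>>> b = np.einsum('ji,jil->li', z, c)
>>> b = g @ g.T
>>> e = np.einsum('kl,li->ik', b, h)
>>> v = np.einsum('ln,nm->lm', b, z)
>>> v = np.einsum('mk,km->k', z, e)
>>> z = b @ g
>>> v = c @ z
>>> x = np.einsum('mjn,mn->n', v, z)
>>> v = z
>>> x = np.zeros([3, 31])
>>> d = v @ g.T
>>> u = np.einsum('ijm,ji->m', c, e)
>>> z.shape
(31, 3)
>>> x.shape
(3, 31)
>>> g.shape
(31, 3)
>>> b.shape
(31, 31)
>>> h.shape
(31, 7)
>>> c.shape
(31, 7, 31)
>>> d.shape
(31, 31)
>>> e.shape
(7, 31)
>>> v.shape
(31, 3)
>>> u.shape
(31,)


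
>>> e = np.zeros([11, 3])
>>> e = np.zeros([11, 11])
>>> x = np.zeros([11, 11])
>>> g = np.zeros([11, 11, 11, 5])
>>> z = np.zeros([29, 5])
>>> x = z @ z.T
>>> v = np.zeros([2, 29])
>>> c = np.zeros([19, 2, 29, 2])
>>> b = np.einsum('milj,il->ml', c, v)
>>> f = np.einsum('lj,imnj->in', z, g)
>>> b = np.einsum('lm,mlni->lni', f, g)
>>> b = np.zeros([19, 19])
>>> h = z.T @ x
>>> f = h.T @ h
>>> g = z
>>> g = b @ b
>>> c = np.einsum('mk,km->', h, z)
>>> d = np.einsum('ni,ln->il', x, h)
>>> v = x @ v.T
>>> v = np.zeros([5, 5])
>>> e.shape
(11, 11)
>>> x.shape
(29, 29)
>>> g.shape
(19, 19)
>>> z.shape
(29, 5)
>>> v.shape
(5, 5)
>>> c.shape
()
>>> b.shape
(19, 19)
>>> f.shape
(29, 29)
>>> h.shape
(5, 29)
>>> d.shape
(29, 5)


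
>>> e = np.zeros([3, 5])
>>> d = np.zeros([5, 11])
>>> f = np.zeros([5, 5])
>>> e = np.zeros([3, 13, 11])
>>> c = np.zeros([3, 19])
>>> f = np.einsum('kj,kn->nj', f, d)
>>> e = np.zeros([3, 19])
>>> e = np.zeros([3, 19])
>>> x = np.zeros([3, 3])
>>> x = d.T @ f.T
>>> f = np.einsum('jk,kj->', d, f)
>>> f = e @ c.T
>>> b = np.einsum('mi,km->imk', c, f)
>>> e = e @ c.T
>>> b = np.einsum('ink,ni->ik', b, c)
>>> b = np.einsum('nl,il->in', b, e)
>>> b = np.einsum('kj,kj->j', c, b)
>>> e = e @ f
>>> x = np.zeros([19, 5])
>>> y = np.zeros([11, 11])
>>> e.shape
(3, 3)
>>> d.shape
(5, 11)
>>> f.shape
(3, 3)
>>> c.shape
(3, 19)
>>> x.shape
(19, 5)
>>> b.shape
(19,)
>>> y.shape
(11, 11)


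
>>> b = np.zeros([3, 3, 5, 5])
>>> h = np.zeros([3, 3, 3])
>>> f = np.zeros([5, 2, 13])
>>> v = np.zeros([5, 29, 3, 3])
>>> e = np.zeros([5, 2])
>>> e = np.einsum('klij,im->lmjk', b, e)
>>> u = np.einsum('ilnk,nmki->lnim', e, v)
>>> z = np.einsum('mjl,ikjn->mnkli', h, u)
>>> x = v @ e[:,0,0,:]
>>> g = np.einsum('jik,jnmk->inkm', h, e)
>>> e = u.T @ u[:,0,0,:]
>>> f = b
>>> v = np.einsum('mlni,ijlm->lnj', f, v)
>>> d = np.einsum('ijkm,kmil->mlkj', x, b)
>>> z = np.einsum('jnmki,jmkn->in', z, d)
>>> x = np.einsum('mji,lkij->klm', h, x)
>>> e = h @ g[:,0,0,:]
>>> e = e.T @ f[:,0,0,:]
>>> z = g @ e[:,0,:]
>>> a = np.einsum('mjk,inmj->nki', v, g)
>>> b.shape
(3, 3, 5, 5)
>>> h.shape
(3, 3, 3)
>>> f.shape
(3, 3, 5, 5)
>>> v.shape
(3, 5, 29)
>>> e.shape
(5, 3, 5)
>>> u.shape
(2, 5, 3, 29)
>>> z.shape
(3, 2, 3, 5)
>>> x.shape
(29, 5, 3)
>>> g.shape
(3, 2, 3, 5)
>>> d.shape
(3, 5, 3, 29)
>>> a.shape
(2, 29, 3)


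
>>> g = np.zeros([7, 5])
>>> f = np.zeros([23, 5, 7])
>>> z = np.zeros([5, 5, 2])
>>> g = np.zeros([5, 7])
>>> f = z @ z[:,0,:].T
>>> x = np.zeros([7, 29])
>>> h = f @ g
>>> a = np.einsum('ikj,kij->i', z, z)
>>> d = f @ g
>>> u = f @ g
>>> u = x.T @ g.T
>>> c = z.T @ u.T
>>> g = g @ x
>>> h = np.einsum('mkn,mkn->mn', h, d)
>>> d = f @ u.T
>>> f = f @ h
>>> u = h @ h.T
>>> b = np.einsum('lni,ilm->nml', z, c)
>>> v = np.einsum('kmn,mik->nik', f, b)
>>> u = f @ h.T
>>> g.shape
(5, 29)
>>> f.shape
(5, 5, 7)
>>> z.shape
(5, 5, 2)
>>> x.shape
(7, 29)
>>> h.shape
(5, 7)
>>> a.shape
(5,)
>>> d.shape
(5, 5, 29)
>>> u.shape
(5, 5, 5)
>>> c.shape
(2, 5, 29)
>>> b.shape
(5, 29, 5)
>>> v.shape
(7, 29, 5)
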